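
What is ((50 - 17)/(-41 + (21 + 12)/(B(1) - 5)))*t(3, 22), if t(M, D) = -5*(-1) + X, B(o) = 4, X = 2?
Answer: -231/74 ≈ -3.1216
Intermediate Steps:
t(M, D) = 7 (t(M, D) = -5*(-1) + 2 = 5 + 2 = 7)
((50 - 17)/(-41 + (21 + 12)/(B(1) - 5)))*t(3, 22) = ((50 - 17)/(-41 + (21 + 12)/(4 - 5)))*7 = (33/(-41 + 33/(-1)))*7 = (33/(-41 + 33*(-1)))*7 = (33/(-41 - 33))*7 = (33/(-74))*7 = (33*(-1/74))*7 = -33/74*7 = -231/74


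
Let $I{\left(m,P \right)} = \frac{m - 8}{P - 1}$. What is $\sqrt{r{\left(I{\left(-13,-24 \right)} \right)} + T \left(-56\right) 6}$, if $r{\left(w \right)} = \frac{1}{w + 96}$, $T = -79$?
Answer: $\frac{\sqrt{17286760181}}{807} \approx 162.92$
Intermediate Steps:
$I{\left(m,P \right)} = \frac{-8 + m}{-1 + P}$
$r{\left(w \right)} = \frac{1}{96 + w}$
$\sqrt{r{\left(I{\left(-13,-24 \right)} \right)} + T \left(-56\right) 6} = \sqrt{\frac{1}{96 + \frac{-8 - 13}{-1 - 24}} + \left(-79\right) \left(-56\right) 6} = \sqrt{\frac{1}{96 + \frac{1}{-25} \left(-21\right)} + 4424 \cdot 6} = \sqrt{\frac{1}{96 - - \frac{21}{25}} + 26544} = \sqrt{\frac{1}{96 + \frac{21}{25}} + 26544} = \sqrt{\frac{1}{\frac{2421}{25}} + 26544} = \sqrt{\frac{25}{2421} + 26544} = \sqrt{\frac{64263049}{2421}} = \frac{\sqrt{17286760181}}{807}$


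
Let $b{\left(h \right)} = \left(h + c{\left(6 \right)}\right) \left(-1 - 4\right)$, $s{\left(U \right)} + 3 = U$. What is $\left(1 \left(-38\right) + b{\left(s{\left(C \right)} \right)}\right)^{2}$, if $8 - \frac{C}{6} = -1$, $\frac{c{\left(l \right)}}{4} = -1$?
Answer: $74529$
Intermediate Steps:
$c{\left(l \right)} = -4$ ($c{\left(l \right)} = 4 \left(-1\right) = -4$)
$C = 54$ ($C = 48 - -6 = 48 + 6 = 54$)
$s{\left(U \right)} = -3 + U$
$b{\left(h \right)} = 20 - 5 h$ ($b{\left(h \right)} = \left(h - 4\right) \left(-1 - 4\right) = \left(-4 + h\right) \left(-5\right) = 20 - 5 h$)
$\left(1 \left(-38\right) + b{\left(s{\left(C \right)} \right)}\right)^{2} = \left(1 \left(-38\right) + \left(20 - 5 \left(-3 + 54\right)\right)\right)^{2} = \left(-38 + \left(20 - 255\right)\right)^{2} = \left(-38 - 235\right)^{2} = \left(-273\right)^{2} = 74529$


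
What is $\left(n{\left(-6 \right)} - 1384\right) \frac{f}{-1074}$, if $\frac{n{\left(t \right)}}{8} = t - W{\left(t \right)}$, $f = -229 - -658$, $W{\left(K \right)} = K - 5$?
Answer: $\frac{96096}{179} \approx 536.85$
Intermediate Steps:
$W{\left(K \right)} = -5 + K$
$f = 429$ ($f = -229 + 658 = 429$)
$n{\left(t \right)} = 40$ ($n{\left(t \right)} = 8 \left(t - \left(-5 + t\right)\right) = 8 \cdot 5 = 40$)
$\left(n{\left(-6 \right)} - 1384\right) \frac{f}{-1074} = \left(40 - 1384\right) \frac{429}{-1074} = - 1344 \cdot 429 \left(- \frac{1}{1074}\right) = \left(-1344\right) \left(- \frac{143}{358}\right) = \frac{96096}{179}$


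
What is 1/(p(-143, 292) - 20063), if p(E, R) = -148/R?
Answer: -73/1464636 ≈ -4.9842e-5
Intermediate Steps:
1/(p(-143, 292) - 20063) = 1/(-148/292 - 20063) = 1/(-148*1/292 - 20063) = 1/(-37/73 - 20063) = 1/(-1464636/73) = -73/1464636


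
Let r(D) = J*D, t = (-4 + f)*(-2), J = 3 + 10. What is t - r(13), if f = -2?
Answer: -157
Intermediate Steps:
J = 13
t = 12 (t = (-4 - 2)*(-2) = -6*(-2) = 12)
r(D) = 13*D
t - r(13) = 12 - 13*13 = 12 - 1*169 = 12 - 169 = -157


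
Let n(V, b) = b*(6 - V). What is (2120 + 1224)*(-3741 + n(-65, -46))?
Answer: -23431408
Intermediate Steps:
(2120 + 1224)*(-3741 + n(-65, -46)) = (2120 + 1224)*(-3741 - 46*(6 - 1*(-65))) = 3344*(-3741 - 46*(6 + 65)) = 3344*(-3741 - 46*71) = 3344*(-3741 - 3266) = 3344*(-7007) = -23431408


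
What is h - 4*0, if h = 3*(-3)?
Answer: -9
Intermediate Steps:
h = -9
h - 4*0 = -9 - 4*0 = -9 + 0 = -9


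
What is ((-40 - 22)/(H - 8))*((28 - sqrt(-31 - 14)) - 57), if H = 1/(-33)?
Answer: -59334/265 - 6138*I*sqrt(5)/265 ≈ -223.9 - 51.792*I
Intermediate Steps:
H = -1/33 ≈ -0.030303
((-40 - 22)/(H - 8))*((28 - sqrt(-31 - 14)) - 57) = ((-40 - 22)/(-1/33 - 8))*((28 - sqrt(-31 - 14)) - 57) = (-62/(-265/33))*((28 - sqrt(-45)) - 57) = (-62*(-33/265))*((28 - 3*I*sqrt(5)) - 57) = 2046*((28 - 3*I*sqrt(5)) - 57)/265 = 2046*(-29 - 3*I*sqrt(5))/265 = -59334/265 - 6138*I*sqrt(5)/265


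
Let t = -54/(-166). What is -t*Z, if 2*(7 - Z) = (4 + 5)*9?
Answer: 1809/166 ≈ 10.898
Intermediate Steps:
t = 27/83 (t = -54*(-1/166) = 27/83 ≈ 0.32530)
Z = -67/2 (Z = 7 - (4 + 5)*9/2 = 7 - 9*9/2 = 7 - ½*81 = 7 - 81/2 = -67/2 ≈ -33.500)
-t*Z = -27*(-67)/(83*2) = -1*(-1809/166) = 1809/166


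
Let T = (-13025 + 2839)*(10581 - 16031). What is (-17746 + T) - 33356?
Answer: 55462598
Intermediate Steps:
T = 55513700 (T = -10186*(-5450) = 55513700)
(-17746 + T) - 33356 = (-17746 + 55513700) - 33356 = 55495954 - 33356 = 55462598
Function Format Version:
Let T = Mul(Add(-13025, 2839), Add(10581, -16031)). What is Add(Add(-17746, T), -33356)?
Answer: 55462598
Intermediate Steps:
T = 55513700 (T = Mul(-10186, -5450) = 55513700)
Add(Add(-17746, T), -33356) = Add(Add(-17746, 55513700), -33356) = Add(55495954, -33356) = 55462598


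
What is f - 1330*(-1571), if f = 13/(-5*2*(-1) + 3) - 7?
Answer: 2089424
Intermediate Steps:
f = -6 (f = 13/(-10*(-1) + 3) - 7 = 13/(10 + 3) - 7 = 13/13 - 7 = 13*(1/13) - 7 = 1 - 7 = -6)
f - 1330*(-1571) = -6 - 1330*(-1571) = -6 + 2089430 = 2089424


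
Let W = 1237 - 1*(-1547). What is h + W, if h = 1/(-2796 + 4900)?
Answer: 5857537/2104 ≈ 2784.0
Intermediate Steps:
h = 1/2104 ≈ 0.00047529
W = 2784 (W = 1237 + 1547 = 2784)
h + W = 1/2104 + 2784 = 5857537/2104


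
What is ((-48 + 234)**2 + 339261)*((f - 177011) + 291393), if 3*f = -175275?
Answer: 20919916149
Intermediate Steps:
f = -58425 (f = (1/3)*(-175275) = -58425)
((-48 + 234)**2 + 339261)*((f - 177011) + 291393) = ((-48 + 234)**2 + 339261)*((-58425 - 177011) + 291393) = (186**2 + 339261)*(-235436 + 291393) = (34596 + 339261)*55957 = 373857*55957 = 20919916149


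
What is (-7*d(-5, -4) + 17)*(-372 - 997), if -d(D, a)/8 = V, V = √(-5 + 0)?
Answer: -23273 - 76664*I*√5 ≈ -23273.0 - 1.7143e+5*I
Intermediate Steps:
V = I*√5 (V = √(-5) = I*√5 ≈ 2.2361*I)
d(D, a) = -8*I*√5
(-7*d(-5, -4) + 17)*(-372 - 997) = (-(-56)*I*√5 + 17)*(-372 - 997) = (56*I*√5 + 17)*(-1369) = (17 + 56*I*√5)*(-1369) = -23273 - 76664*I*√5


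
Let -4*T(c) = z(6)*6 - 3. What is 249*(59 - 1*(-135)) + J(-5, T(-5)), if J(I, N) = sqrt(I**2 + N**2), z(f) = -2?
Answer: 193249/4 ≈ 48312.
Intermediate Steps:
T(c) = 15/4 (T(c) = -(-2*6 - 3)/4 = -(-12 - 3)/4 = -1/4*(-15) = 15/4)
249*(59 - 1*(-135)) + J(-5, T(-5)) = 249*(59 - 1*(-135)) + sqrt((-5)**2 + (15/4)**2) = 249*(59 + 135) + sqrt(25 + 225/16) = 249*194 + sqrt(625/16) = 48306 + 25/4 = 193249/4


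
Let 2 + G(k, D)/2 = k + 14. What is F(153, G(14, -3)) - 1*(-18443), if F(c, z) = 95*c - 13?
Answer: 32965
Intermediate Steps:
G(k, D) = 24 + 2*k (G(k, D) = -4 + 2*(k + 14) = -4 + 2*(14 + k) = -4 + (28 + 2*k) = 24 + 2*k)
F(c, z) = -13 + 95*c
F(153, G(14, -3)) - 1*(-18443) = (-13 + 95*153) - 1*(-18443) = (-13 + 14535) + 18443 = 14522 + 18443 = 32965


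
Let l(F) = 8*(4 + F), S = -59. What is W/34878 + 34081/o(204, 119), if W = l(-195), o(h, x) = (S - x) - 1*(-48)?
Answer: -594437879/2267070 ≈ -262.21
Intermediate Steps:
l(F) = 32 + 8*F
o(h, x) = -11 - x (o(h, x) = (-59 - x) - 1*(-48) = (-59 - x) + 48 = -11 - x)
W = -1528 (W = 32 + 8*(-195) = 32 - 1560 = -1528)
W/34878 + 34081/o(204, 119) = -1528/34878 + 34081/(-11 - 1*119) = -1528*1/34878 + 34081/(-11 - 119) = -764/17439 + 34081/(-130) = -764/17439 + 34081*(-1/130) = -764/17439 - 34081/130 = -594437879/2267070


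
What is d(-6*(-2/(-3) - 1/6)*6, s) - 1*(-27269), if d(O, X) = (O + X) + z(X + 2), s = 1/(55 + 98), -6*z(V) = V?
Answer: 25016117/918 ≈ 27251.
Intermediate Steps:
z(V) = -V/6
s = 1/153 ≈ 0.0065359
d(O, X) = -⅓ + O + 5*X/6 (d(O, X) = (O + X) - (X + 2)/6 = (O + X) - (2 + X)/6 = (O + X) + (-⅓ - X/6) = -⅓ + O + 5*X/6)
d(-6*(-2/(-3) - 1/6)*6, s) - 1*(-27269) = (-⅓ - 6*(-2/(-3) - 1/6)*6 + (⅚)*(1/153)) - 1*(-27269) = (-⅓ - 6*(-2*(-⅓) - 1*⅙)*6 + 5/918) + 27269 = (-⅓ - 6*(⅔ - ⅙)*6 + 5/918) + 27269 = (-⅓ - 6*½*6 + 5/918) + 27269 = (-⅓ - 3*6 + 5/918) + 27269 = (-⅓ - 18 + 5/918) + 27269 = -16825/918 + 27269 = 25016117/918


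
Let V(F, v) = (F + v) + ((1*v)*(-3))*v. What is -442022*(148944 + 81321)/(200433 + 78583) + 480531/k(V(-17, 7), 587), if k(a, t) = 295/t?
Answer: 24338384420151/41154860 ≈ 5.9139e+5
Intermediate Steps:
V(F, v) = F + v - 3*v**2 (V(F, v) = (F + v) + (v*(-3))*v = (F + v) + (-3*v)*v = (F + v) - 3*v**2 = F + v - 3*v**2)
-442022*(148944 + 81321)/(200433 + 78583) + 480531/k(V(-17, 7), 587) = -442022*(148944 + 81321)/(200433 + 78583) + 480531/((295/587)) = -442022/(279016/230265) + 480531/((295*(1/587))) = -442022/(279016*(1/230265)) + 480531/(295/587) = -442022/279016/230265 + 480531*(587/295) = -442022*230265/279016 + 282071697/295 = -50891097915/139508 + 282071697/295 = 24338384420151/41154860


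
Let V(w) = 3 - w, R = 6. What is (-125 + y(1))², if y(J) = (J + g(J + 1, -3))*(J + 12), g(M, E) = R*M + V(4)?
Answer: 961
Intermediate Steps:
g(M, E) = -1 + 6*M (g(M, E) = 6*M + (3 - 1*4) = 6*M + (3 - 4) = 6*M - 1 = -1 + 6*M)
y(J) = (5 + 7*J)*(12 + J) (y(J) = (J + (-1 + 6*(J + 1)))*(J + 12) = (J + (-1 + 6*(1 + J)))*(12 + J) = (J + (-1 + (6 + 6*J)))*(12 + J) = (J + (5 + 6*J))*(12 + J) = (5 + 7*J)*(12 + J))
(-125 + y(1))² = (-125 + (60 + 7*1² + 89*1))² = (-125 + (60 + 7*1 + 89))² = (-125 + (60 + 7 + 89))² = (-125 + 156)² = 31² = 961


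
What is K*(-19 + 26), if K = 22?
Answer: 154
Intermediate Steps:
K*(-19 + 26) = 22*(-19 + 26) = 22*7 = 154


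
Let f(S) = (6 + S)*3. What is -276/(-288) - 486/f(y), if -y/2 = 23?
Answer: 601/120 ≈ 5.0083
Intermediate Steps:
y = -46 (y = -2*23 = -46)
f(S) = 18 + 3*S
-276/(-288) - 486/f(y) = -276/(-288) - 486/(18 + 3*(-46)) = -276*(-1/288) - 486/(18 - 138) = 23/24 - 486/(-120) = 23/24 - 486*(-1/120) = 23/24 + 81/20 = 601/120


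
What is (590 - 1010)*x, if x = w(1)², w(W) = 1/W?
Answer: -420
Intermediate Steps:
x = 1 (x = (1/1)² = 1² = 1)
(590 - 1010)*x = (590 - 1010)*1 = -420*1 = -420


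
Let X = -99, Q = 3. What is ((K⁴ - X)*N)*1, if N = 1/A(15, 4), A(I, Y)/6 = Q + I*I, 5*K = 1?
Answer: 15469/213750 ≈ 0.072370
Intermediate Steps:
K = ⅕ (K = (⅕)*1 = ⅕ ≈ 0.20000)
A(I, Y) = 18 + 6*I² (A(I, Y) = 6*(3 + I*I) = 6*(3 + I²) = 18 + 6*I²)
N = 1/1368 (N = 1/(18 + 6*15²) = 1/(18 + 6*225) = 1/(18 + 1350) = 1/1368 ≈ 0.00073099)
((K⁴ - X)*N)*1 = (((⅕)⁴ - 1*(-99))*(1/1368))*1 = ((1/625 + 99)*(1/1368))*1 = ((61876/625)*(1/1368))*1 = (15469/213750)*1 = 15469/213750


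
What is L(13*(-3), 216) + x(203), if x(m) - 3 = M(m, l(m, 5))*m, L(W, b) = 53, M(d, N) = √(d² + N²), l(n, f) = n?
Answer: 56 + 41209*√2 ≈ 58334.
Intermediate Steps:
M(d, N) = √(N² + d²)
x(m) = 3 + m*√2*√(m²) (x(m) = 3 + √(m² + m²)*m = 3 + √(2*m²)*m = 3 + (√2*√(m²))*m = 3 + m*√2*√(m²))
L(13*(-3), 216) + x(203) = 53 + (3 + 203*√2*√(203²)) = 53 + (3 + 203*√2*√41209) = 53 + (3 + 203*√2*203) = 53 + (3 + 41209*√2) = 56 + 41209*√2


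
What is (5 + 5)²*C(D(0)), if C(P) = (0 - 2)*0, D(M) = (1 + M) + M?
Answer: 0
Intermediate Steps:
D(M) = 1 + 2*M
C(P) = 0 (C(P) = -2*0 = 0)
(5 + 5)²*C(D(0)) = (5 + 5)²*0 = 10²*0 = 100*0 = 0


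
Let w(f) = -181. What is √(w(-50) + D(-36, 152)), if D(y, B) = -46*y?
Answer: 5*√59 ≈ 38.406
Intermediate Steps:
√(w(-50) + D(-36, 152)) = √(-181 - 46*(-36)) = √(-181 + 1656) = √1475 = 5*√59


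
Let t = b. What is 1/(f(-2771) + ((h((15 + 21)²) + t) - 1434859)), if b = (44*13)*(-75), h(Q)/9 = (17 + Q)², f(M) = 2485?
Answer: 1/14040447 ≈ 7.1223e-8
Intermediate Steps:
h(Q) = 9*(17 + Q)²
b = -42900 (b = 572*(-75) = -42900)
t = -42900
1/(f(-2771) + ((h((15 + 21)²) + t) - 1434859)) = 1/(2485 + ((9*(17 + (15 + 21)²)² - 42900) - 1434859)) = 1/(2485 + ((9*(17 + 36²)² - 42900) - 1434859)) = 1/(2485 + ((9*(17 + 1296)² - 42900) - 1434859)) = 1/(2485 + ((9*1313² - 42900) - 1434859)) = 1/(2485 + ((9*1723969 - 42900) - 1434859)) = 1/(2485 + ((15515721 - 42900) - 1434859)) = 1/(2485 + (15472821 - 1434859)) = 1/(2485 + 14037962) = 1/14040447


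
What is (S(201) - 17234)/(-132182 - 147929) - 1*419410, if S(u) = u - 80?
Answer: -117481337397/280111 ≈ -4.1941e+5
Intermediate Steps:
S(u) = -80 + u
(S(201) - 17234)/(-132182 - 147929) - 1*419410 = ((-80 + 201) - 17234)/(-132182 - 147929) - 1*419410 = (121 - 17234)/(-280111) - 419410 = -17113*(-1/280111) - 419410 = 17113/280111 - 419410 = -117481337397/280111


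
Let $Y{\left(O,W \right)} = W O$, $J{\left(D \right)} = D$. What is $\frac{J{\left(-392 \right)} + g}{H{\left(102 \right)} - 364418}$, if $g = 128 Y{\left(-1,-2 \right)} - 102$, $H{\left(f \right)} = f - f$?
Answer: $\frac{119}{182209} \approx 0.0006531$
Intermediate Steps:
$H{\left(f \right)} = 0$
$Y{\left(O,W \right)} = O W$
$g = 154$ ($g = 128 \left(\left(-1\right) \left(-2\right)\right) - 102 = 128 \cdot 2 - 102 = 256 - 102 = 154$)
$\frac{J{\left(-392 \right)} + g}{H{\left(102 \right)} - 364418} = \frac{-392 + 154}{0 - 364418} = - \frac{238}{-364418} = \left(-238\right) \left(- \frac{1}{364418}\right) = \frac{119}{182209}$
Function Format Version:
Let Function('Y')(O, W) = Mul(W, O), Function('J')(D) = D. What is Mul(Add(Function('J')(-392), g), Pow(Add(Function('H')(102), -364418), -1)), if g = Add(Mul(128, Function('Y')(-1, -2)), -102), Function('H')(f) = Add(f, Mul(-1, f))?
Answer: Rational(119, 182209) ≈ 0.00065310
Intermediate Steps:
Function('H')(f) = 0
Function('Y')(O, W) = Mul(O, W)
g = 154 (g = Add(Mul(128, Mul(-1, -2)), -102) = Add(Mul(128, 2), -102) = Add(256, -102) = 154)
Mul(Add(Function('J')(-392), g), Pow(Add(Function('H')(102), -364418), -1)) = Mul(Add(-392, 154), Pow(Add(0, -364418), -1)) = Mul(-238, Pow(-364418, -1)) = Mul(-238, Rational(-1, 364418)) = Rational(119, 182209)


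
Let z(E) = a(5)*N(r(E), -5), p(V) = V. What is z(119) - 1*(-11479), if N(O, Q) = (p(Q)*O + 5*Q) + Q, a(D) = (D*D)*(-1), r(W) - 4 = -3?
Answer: 12354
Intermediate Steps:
r(W) = 1 (r(W) = 4 - 3 = 1)
a(D) = -D² (a(D) = D²*(-1) = -D²)
N(O, Q) = 6*Q + O*Q (N(O, Q) = (Q*O + 5*Q) + Q = (O*Q + 5*Q) + Q = (5*Q + O*Q) + Q = 6*Q + O*Q)
z(E) = 875 (z(E) = (-1*5²)*(-5*(6 + 1)) = (-1*25)*(-5*7) = -25*(-35) = 875)
z(119) - 1*(-11479) = 875 - 1*(-11479) = 875 + 11479 = 12354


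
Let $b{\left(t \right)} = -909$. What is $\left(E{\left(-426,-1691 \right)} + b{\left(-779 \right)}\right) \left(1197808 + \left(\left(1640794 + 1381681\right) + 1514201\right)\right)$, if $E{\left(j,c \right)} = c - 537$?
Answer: $-17989076308$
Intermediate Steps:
$E{\left(j,c \right)} = -537 + c$
$\left(E{\left(-426,-1691 \right)} + b{\left(-779 \right)}\right) \left(1197808 + \left(\left(1640794 + 1381681\right) + 1514201\right)\right) = \left(\left(-537 - 1691\right) - 909\right) \left(1197808 + \left(\left(1640794 + 1381681\right) + 1514201\right)\right) = \left(-2228 - 909\right) \left(1197808 + \left(3022475 + 1514201\right)\right) = - 3137 \left(1197808 + 4536676\right) = \left(-3137\right) 5734484 = -17989076308$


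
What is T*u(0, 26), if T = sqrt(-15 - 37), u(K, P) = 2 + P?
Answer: 56*I*sqrt(13) ≈ 201.91*I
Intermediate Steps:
T = 2*I*sqrt(13) (T = sqrt(-52) = 2*I*sqrt(13) ≈ 7.2111*I)
T*u(0, 26) = (2*I*sqrt(13))*(2 + 26) = (2*I*sqrt(13))*28 = 56*I*sqrt(13)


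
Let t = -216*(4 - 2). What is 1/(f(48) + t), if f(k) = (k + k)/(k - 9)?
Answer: -13/5584 ≈ -0.0023281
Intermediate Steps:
f(k) = 2*k/(-9 + k) (f(k) = (2*k)/(-9 + k) = 2*k/(-9 + k))
t = -432 (t = -216*2 = -432)
1/(f(48) + t) = 1/(2*48/(-9 + 48) - 432) = 1/(2*48/39 - 432) = 1/(2*48*(1/39) - 432) = 1/(32/13 - 432) = 1/(-5584/13) = -13/5584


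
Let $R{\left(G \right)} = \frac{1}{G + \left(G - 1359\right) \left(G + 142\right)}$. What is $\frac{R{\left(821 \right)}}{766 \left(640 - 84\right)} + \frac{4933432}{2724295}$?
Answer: $\frac{155265325424890623}{85739207458309480} \approx 1.8109$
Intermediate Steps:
$R{\left(G \right)} = \frac{1}{G + \left(-1359 + G\right) \left(142 + G\right)}$
$\frac{R{\left(821 \right)}}{766 \left(640 - 84\right)} + \frac{4933432}{2724295} = \frac{1}{\left(-192978 + 821^{2} - 998336\right) 766 \left(640 - 84\right)} + \frac{4933432}{2724295} = \frac{1}{\left(-192978 + 674041 - 998336\right) 766 \cdot 556} + 4933432 \cdot \frac{1}{2724295} = \frac{1}{\left(-517273\right) 425896} + \frac{704776}{389185} = \left(- \frac{1}{517273}\right) \frac{1}{425896} + \frac{704776}{389185} = - \frac{1}{220304501608} + \frac{704776}{389185} = \frac{155265325424890623}{85739207458309480}$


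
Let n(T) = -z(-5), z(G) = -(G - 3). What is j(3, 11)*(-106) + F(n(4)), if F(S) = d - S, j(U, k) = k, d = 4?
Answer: -1154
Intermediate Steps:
z(G) = 3 - G (z(G) = -(-3 + G) = 3 - G)
n(T) = -8 (n(T) = -(3 - 1*(-5)) = -(3 + 5) = -1*8 = -8)
F(S) = 4 - S
j(3, 11)*(-106) + F(n(4)) = 11*(-106) + (4 - 1*(-8)) = -1166 + (4 + 8) = -1166 + 12 = -1154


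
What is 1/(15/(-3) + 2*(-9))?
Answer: -1/23 ≈ -0.043478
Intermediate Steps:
1/(15/(-3) + 2*(-9)) = 1/(15*(-⅓) - 18) = 1/(-5 - 18) = 1/(-23) = -1/23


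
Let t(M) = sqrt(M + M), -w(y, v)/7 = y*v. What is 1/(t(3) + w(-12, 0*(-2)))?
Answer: sqrt(6)/6 ≈ 0.40825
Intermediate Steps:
w(y, v) = -7*v*y (w(y, v) = -7*y*v = -7*v*y)
t(M) = sqrt(2)*sqrt(M) (t(M) = sqrt(2*M) = sqrt(2)*sqrt(M))
1/(t(3) + w(-12, 0*(-2))) = 1/(sqrt(2)*sqrt(3) - 7*0*(-2)*(-12)) = 1/(sqrt(6) - 7*0*(-12)) = 1/(sqrt(6) + 0) = 1/(sqrt(6)) = sqrt(6)/6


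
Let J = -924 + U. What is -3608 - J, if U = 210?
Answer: -2894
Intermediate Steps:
J = -714 (J = -924 + 210 = -714)
-3608 - J = -3608 - 1*(-714) = -3608 + 714 = -2894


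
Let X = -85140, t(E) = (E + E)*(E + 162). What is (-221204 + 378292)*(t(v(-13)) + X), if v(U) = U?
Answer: -13983031232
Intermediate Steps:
t(E) = 2*E*(162 + E) (t(E) = (2*E)*(162 + E) = 2*E*(162 + E))
(-221204 + 378292)*(t(v(-13)) + X) = (-221204 + 378292)*(2*(-13)*(162 - 13) - 85140) = 157088*(2*(-13)*149 - 85140) = 157088*(-3874 - 85140) = 157088*(-89014) = -13983031232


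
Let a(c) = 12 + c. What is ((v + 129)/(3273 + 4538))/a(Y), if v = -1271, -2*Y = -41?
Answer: -2284/507715 ≈ -0.0044986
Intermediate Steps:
Y = 41/2 (Y = -1/2*(-41) = 41/2 ≈ 20.500)
((v + 129)/(3273 + 4538))/a(Y) = ((-1271 + 129)/(3273 + 4538))/(12 + 41/2) = (-1142/7811)/(65/2) = -1142*1/7811*(2/65) = -1142/7811*2/65 = -2284/507715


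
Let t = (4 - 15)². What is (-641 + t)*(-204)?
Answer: 106080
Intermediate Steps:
t = 121 (t = (-11)² = 121)
(-641 + t)*(-204) = (-641 + 121)*(-204) = -520*(-204) = 106080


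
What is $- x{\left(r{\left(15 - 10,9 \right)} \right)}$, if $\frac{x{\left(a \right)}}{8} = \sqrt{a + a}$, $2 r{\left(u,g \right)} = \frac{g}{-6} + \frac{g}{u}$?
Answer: $- \frac{4 \sqrt{30}}{5} \approx -4.3818$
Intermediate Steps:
$r{\left(u,g \right)} = - \frac{g}{12} + \frac{g}{2 u}$ ($r{\left(u,g \right)} = \frac{\frac{g}{-6} + \frac{g}{u}}{2} = \frac{g \left(- \frac{1}{6}\right) + \frac{g}{u}}{2} = \frac{- \frac{g}{6} + \frac{g}{u}}{2} = - \frac{g}{12} + \frac{g}{2 u}$)
$x{\left(a \right)} = 8 \sqrt{2} \sqrt{a}$ ($x{\left(a \right)} = 8 \sqrt{a + a} = 8 \sqrt{2 a} = 8 \sqrt{2} \sqrt{a}$)
$- x{\left(r{\left(15 - 10,9 \right)} \right)} = - 8 \sqrt{2} \sqrt{\frac{1}{12} \cdot 9 \frac{1}{15 - 10} \left(6 - \left(15 - 10\right)\right)} = - 8 \sqrt{2} \sqrt{\frac{1}{12} \cdot 9 \cdot \frac{1}{5} \left(6 - 5\right)} = - 8 \sqrt{2} \sqrt{\frac{1}{12} \cdot 9 \cdot \frac{1}{5} \cdot 1} = - 8 \sqrt{2} \sqrt{\frac{3}{20}} = - 8 \sqrt{2} \frac{\sqrt{15}}{10} = - \frac{4 \sqrt{30}}{5}$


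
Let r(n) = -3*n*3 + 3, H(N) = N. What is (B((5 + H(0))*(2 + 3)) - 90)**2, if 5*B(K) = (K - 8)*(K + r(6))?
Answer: 795664/25 ≈ 31827.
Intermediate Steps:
r(n) = 3 - 9*n (r(n) = -9*n + 3 = 3 - 9*n)
B(K) = (-51 + K)*(-8 + K)/5 (B(K) = ((K - 8)*(K + (3 - 9*6)))/5 = ((-8 + K)*(K + (3 - 54)))/5 = ((-8 + K)*(K - 51))/5 = ((-8 + K)*(-51 + K))/5 = ((-51 + K)*(-8 + K))/5 = (-51 + K)*(-8 + K)/5)
(B((5 + H(0))*(2 + 3)) - 90)**2 = ((408/5 - 59*(5 + 0)*(2 + 3)/5 + ((5 + 0)*(2 + 3))**2/5) - 90)**2 = ((408/5 - 59*5 + (5*5)**2/5) - 90)**2 = ((408/5 - 59/5*25 + (1/5)*25**2) - 90)**2 = ((408/5 - 295 + (1/5)*625) - 90)**2 = ((408/5 - 295 + 125) - 90)**2 = (-442/5 - 90)**2 = (-892/5)**2 = 795664/25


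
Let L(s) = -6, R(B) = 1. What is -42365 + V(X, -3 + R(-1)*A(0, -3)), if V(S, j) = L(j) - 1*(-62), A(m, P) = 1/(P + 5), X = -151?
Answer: -42309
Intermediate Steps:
A(m, P) = 1/(5 + P)
V(S, j) = 56 (V(S, j) = -6 - 1*(-62) = -6 + 62 = 56)
-42365 + V(X, -3 + R(-1)*A(0, -3)) = -42365 + 56 = -42309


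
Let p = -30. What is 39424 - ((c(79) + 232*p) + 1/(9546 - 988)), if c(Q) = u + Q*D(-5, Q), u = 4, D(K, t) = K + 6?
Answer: 396243957/8558 ≈ 46301.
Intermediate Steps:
D(K, t) = 6 + K
c(Q) = 4 + Q (c(Q) = 4 + Q*(6 - 5) = 4 + Q*1 = 4 + Q)
39424 - ((c(79) + 232*p) + 1/(9546 - 988)) = 39424 - (((4 + 79) + 232*(-30)) + 1/(9546 - 988)) = 39424 - ((83 - 6960) + 1/8558) = 39424 - (-6877 + 1/8558) = 39424 - 1*(-58853365/8558) = 39424 + 58853365/8558 = 396243957/8558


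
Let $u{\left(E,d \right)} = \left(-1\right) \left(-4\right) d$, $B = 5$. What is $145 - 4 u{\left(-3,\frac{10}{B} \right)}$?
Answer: $113$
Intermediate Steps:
$u{\left(E,d \right)} = 4 d$
$145 - 4 u{\left(-3,\frac{10}{B} \right)} = 145 - 4 \cdot 4 \cdot \frac{10}{5} = 145 - 4 \cdot 4 \cdot 10 \cdot \frac{1}{5} = 145 - 4 \cdot 4 \cdot 2 = 145 - 32 = 113$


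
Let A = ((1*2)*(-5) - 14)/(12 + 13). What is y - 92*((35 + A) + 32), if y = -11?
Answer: -152167/25 ≈ -6086.7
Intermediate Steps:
A = -24/25 (A = (2*(-5) - 14)/25 = (-10 - 14)*(1/25) = -24*1/25 = -24/25 ≈ -0.96000)
y - 92*((35 + A) + 32) = -11 - 92*((35 - 24/25) + 32) = -11 - 92*(851/25 + 32) = -11 - 92*1651/25 = -11 - 151892/25 = -152167/25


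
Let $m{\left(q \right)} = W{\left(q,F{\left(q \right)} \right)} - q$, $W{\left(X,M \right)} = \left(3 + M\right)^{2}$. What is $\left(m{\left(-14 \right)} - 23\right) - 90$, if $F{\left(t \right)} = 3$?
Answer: $-63$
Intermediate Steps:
$m{\left(q \right)} = 36 - q$ ($m{\left(q \right)} = \left(3 + 3\right)^{2} - q = 6^{2} - q = 36 - q$)
$\left(m{\left(-14 \right)} - 23\right) - 90 = \left(\left(36 - -14\right) - 23\right) - 90 = \left(\left(36 + 14\right) - 23\right) + \left(-112 + 22\right) = \left(50 - 23\right) - 90 = 27 - 90 = -63$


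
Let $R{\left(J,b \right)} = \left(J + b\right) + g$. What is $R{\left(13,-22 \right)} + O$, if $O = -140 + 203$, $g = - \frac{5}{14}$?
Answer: $\frac{751}{14} \approx 53.643$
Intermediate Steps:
$g = - \frac{5}{14}$ ($g = \left(-5\right) \frac{1}{14} = - \frac{5}{14} \approx -0.35714$)
$R{\left(J,b \right)} = - \frac{5}{14} + J + b$ ($R{\left(J,b \right)} = \left(J + b\right) - \frac{5}{14} = - \frac{5}{14} + J + b$)
$O = 63$
$R{\left(13,-22 \right)} + O = \left(- \frac{5}{14} + 13 - 22\right) + 63 = - \frac{131}{14} + 63 = \frac{751}{14}$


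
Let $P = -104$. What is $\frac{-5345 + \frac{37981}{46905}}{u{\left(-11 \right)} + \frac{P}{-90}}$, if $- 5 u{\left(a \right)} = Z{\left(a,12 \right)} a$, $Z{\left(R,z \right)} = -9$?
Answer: $\frac{752007732}{2623553} \approx 286.64$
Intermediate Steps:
$u{\left(a \right)} = \frac{9 a}{5}$ ($u{\left(a \right)} = - \frac{\left(-9\right) a}{5} = \frac{9 a}{5}$)
$\frac{-5345 + \frac{37981}{46905}}{u{\left(-11 \right)} + \frac{P}{-90}} = \frac{-5345 + \frac{37981}{46905}}{\frac{9}{5} \left(-11\right) - \frac{104}{-90}} = \frac{-5345 + 37981 \cdot \frac{1}{46905}}{- \frac{99}{5} - - \frac{52}{45}} = \frac{-5345 + \frac{37981}{46905}}{- \frac{99}{5} + \frac{52}{45}} = - \frac{250669244}{46905 \left(- \frac{839}{45}\right)} = \left(- \frac{250669244}{46905}\right) \left(- \frac{45}{839}\right) = \frac{752007732}{2623553}$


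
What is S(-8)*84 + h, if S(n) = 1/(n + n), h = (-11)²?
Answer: 463/4 ≈ 115.75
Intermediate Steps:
h = 121
S(n) = 1/(2*n)
S(-8)*84 + h = ((½)/(-8))*84 + 121 = ((½)*(-⅛))*84 + 121 = -1/16*84 + 121 = -21/4 + 121 = 463/4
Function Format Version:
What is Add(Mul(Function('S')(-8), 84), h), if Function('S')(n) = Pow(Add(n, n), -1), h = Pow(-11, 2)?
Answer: Rational(463, 4) ≈ 115.75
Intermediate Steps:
h = 121
Function('S')(n) = Mul(Rational(1, 2), Pow(n, -1)) (Function('S')(n) = Pow(Mul(2, n), -1) = Mul(Rational(1, 2), Pow(n, -1)))
Add(Mul(Function('S')(-8), 84), h) = Add(Mul(Mul(Rational(1, 2), Pow(-8, -1)), 84), 121) = Add(Mul(Mul(Rational(1, 2), Rational(-1, 8)), 84), 121) = Add(Mul(Rational(-1, 16), 84), 121) = Add(Rational(-21, 4), 121) = Rational(463, 4)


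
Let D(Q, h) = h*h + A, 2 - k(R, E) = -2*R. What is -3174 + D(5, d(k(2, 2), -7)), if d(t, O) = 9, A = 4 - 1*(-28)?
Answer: -3061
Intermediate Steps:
A = 32 (A = 4 + 28 = 32)
k(R, E) = 2 + 2*R (k(R, E) = 2 - (-2)*R = 2 + 2*R)
D(Q, h) = 32 + h**2 (D(Q, h) = h*h + 32 = h**2 + 32 = 32 + h**2)
-3174 + D(5, d(k(2, 2), -7)) = -3174 + (32 + 9**2) = -3174 + (32 + 81) = -3174 + 113 = -3061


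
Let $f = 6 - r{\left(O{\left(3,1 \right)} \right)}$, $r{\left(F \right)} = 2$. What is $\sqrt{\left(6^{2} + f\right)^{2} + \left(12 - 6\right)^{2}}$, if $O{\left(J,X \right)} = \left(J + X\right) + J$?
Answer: $2 \sqrt{409} \approx 40.448$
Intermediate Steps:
$O{\left(J,X \right)} = X + 2 J$
$f = 4$ ($f = 6 - 2 = 4$)
$\sqrt{\left(6^{2} + f\right)^{2} + \left(12 - 6\right)^{2}} = \sqrt{\left(6^{2} + 4\right)^{2} + \left(12 - 6\right)^{2}} = \sqrt{\left(36 + 4\right)^{2} + 6^{2}} = \sqrt{40^{2} + 36} = \sqrt{1600 + 36} = \sqrt{1636} = 2 \sqrt{409}$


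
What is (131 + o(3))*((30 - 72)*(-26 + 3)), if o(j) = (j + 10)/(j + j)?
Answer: 128639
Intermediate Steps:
o(j) = (10 + j)/(2*j) (o(j) = (10 + j)/((2*j)) = (10 + j)*(1/(2*j)) = (10 + j)/(2*j))
(131 + o(3))*((30 - 72)*(-26 + 3)) = (131 + (1/2)*(10 + 3)/3)*((30 - 72)*(-26 + 3)) = (131 + (1/2)*(1/3)*13)*(-42*(-23)) = (131 + 13/6)*966 = (799/6)*966 = 128639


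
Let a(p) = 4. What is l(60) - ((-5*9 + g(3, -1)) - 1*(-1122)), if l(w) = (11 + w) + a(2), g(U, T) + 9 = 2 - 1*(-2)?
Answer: -997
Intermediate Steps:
g(U, T) = -5 (g(U, T) = -9 + (2 - 1*(-2)) = -9 + (2 + 2) = -9 + 4 = -5)
l(w) = 15 + w (l(w) = (11 + w) + 4 = 15 + w)
l(60) - ((-5*9 + g(3, -1)) - 1*(-1122)) = (15 + 60) - ((-5*9 - 5) - 1*(-1122)) = 75 - ((-45 - 5) + 1122) = 75 - (-50 + 1122) = 75 - 1*1072 = 75 - 1072 = -997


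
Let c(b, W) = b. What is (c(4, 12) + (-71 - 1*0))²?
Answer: 4489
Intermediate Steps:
(c(4, 12) + (-71 - 1*0))² = (4 + (-71 - 1*0))² = (4 + (-71 + 0))² = (4 - 71)² = (-67)² = 4489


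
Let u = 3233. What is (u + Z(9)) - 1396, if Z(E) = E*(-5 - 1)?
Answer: 1783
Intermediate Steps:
Z(E) = -6*E (Z(E) = E*(-6) = -6*E)
(u + Z(9)) - 1396 = (3233 - 6*9) - 1396 = (3233 - 54) - 1396 = 3179 - 1396 = 1783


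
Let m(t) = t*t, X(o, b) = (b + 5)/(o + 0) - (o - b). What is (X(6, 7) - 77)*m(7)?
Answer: -3626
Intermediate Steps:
X(o, b) = b - o + (5 + b)/o (X(o, b) = (5 + b)/o + (b - o) = b - o + (5 + b)/o)
m(t) = t²
(X(6, 7) - 77)*m(7) = ((5 + 7 + 6*(7 - 1*6))/6 - 77)*7² = ((5 + 7 + 6*(7 - 6))/6 - 77)*49 = ((5 + 7 + 6*1)/6 - 77)*49 = ((5 + 7 + 6)/6 - 77)*49 = ((⅙)*18 - 77)*49 = (3 - 77)*49 = -74*49 = -3626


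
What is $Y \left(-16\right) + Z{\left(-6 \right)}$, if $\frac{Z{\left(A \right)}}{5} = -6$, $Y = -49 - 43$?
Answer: $1442$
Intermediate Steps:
$Y = -92$ ($Y = -49 - 43 = -92$)
$Z{\left(A \right)} = -30$ ($Z{\left(A \right)} = 5 \left(-6\right) = -30$)
$Y \left(-16\right) + Z{\left(-6 \right)} = \left(-92\right) \left(-16\right) - 30 = 1472 - 30 = 1442$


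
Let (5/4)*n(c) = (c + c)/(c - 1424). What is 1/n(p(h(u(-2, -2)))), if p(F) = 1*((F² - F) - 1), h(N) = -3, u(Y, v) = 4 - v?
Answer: -7065/88 ≈ -80.284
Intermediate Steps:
p(F) = -1 + F² - F (p(F) = 1*(-1 + F² - F) = -1 + F² - F)
n(c) = 8*c/(5*(-1424 + c)) (n(c) = 4*((c + c)/(c - 1424))/5 = 4*((2*c)/(-1424 + c))/5 = 4*(2*c/(-1424 + c))/5 = 8*c/(5*(-1424 + c)))
1/n(p(h(u(-2, -2)))) = 1/(8*(-1 + (-3)² - 1*(-3))/(5*(-1424 + (-1 + (-3)² - 1*(-3))))) = 1/(8*(-1 + 9 + 3)/(5*(-1424 + (-1 + 9 + 3)))) = 1/((8/5)*11/(-1424 + 11)) = 1/((8/5)*11/(-1413)) = 1/((8/5)*11*(-1/1413)) = 1/(-88/7065) = -7065/88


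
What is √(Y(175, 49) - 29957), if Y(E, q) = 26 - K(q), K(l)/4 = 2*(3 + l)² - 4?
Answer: I*√51547 ≈ 227.04*I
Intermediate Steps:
K(l) = -16 + 8*(3 + l)² (K(l) = 4*(2*(3 + l)² - 4) = 4*(-4 + 2*(3 + l)²) = -16 + 8*(3 + l)²)
Y(E, q) = 42 - 8*(3 + q)² (Y(E, q) = 26 - (-16 + 8*(3 + q)²) = 26 + (16 - 8*(3 + q)²) = 42 - 8*(3 + q)²)
√(Y(175, 49) - 29957) = √((42 - 8*(3 + 49)²) - 29957) = √((42 - 8*52²) - 29957) = √((42 - 8*2704) - 29957) = √((42 - 21632) - 29957) = √(-21590 - 29957) = √(-51547) = I*√51547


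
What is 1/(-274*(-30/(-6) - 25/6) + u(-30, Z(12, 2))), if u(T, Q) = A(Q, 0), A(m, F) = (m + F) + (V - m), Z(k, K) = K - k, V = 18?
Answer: -3/631 ≈ -0.0047544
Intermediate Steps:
A(m, F) = 18 + F (A(m, F) = (m + F) + (18 - m) = (F + m) + (18 - m) = 18 + F)
u(T, Q) = 18 (u(T, Q) = 18 + 0 = 18)
1/(-274*(-30/(-6) - 25/6) + u(-30, Z(12, 2))) = 1/(-274*(-30/(-6) - 25/6) + 18) = 1/(-274*(-30*(-⅙) - 25*⅙) + 18) = 1/(-274*(5 - 25/6) + 18) = 1/(-274*⅚ + 18) = 1/(-685/3 + 18) = 1/(-631/3) = -3/631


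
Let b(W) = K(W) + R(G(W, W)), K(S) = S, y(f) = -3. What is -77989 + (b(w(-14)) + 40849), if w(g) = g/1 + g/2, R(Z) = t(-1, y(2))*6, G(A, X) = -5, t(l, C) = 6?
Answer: -37125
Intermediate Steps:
R(Z) = 36 (R(Z) = 6*6 = 36)
w(g) = 3*g/2 (w(g) = g*1 + g*(½) = g + g/2 = 3*g/2)
b(W) = 36 + W (b(W) = W + 36 = 36 + W)
-77989 + (b(w(-14)) + 40849) = -77989 + ((36 + (3/2)*(-14)) + 40849) = -77989 + ((36 - 21) + 40849) = -77989 + (15 + 40849) = -77989 + 40864 = -37125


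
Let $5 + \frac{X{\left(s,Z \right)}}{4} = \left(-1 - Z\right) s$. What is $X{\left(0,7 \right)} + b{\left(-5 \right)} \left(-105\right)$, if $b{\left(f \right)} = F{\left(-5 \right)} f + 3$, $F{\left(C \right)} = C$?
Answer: $-2960$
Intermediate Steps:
$X{\left(s,Z \right)} = -20 + 4 s \left(-1 - Z\right)$ ($X{\left(s,Z \right)} = -20 + 4 \left(-1 - Z\right) s = -20 + 4 s \left(-1 - Z\right)$)
$b{\left(f \right)} = 3 - 5 f$ ($b{\left(f \right)} = - 5 f + 3 = 3 - 5 f$)
$X{\left(0,7 \right)} + b{\left(-5 \right)} \left(-105\right) = \left(-20 - 0 - 28 \cdot 0\right) + \left(3 - -25\right) \left(-105\right) = \left(-20 + 0 + 0\right) + \left(3 + 25\right) \left(-105\right) = -20 + 28 \left(-105\right) = -20 - 2940 = -2960$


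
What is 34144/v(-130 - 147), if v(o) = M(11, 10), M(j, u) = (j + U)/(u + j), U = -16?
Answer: -717024/5 ≈ -1.4340e+5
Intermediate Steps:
M(j, u) = (-16 + j)/(j + u) (M(j, u) = (j - 16)/(u + j) = (-16 + j)/(j + u))
v(o) = -5/21 (v(o) = (-16 + 11)/(11 + 10) = -5/21)
34144/v(-130 - 147) = 34144/(-5/21) = 34144*(-21/5) = -717024/5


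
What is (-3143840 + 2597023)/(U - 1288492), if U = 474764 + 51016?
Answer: 546817/762712 ≈ 0.71694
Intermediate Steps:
U = 525780
(-3143840 + 2597023)/(U - 1288492) = (-3143840 + 2597023)/(525780 - 1288492) = -546817/(-762712) = -546817*(-1/762712) = 546817/762712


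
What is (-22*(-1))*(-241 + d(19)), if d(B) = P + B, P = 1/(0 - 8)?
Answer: -19547/4 ≈ -4886.8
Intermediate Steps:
P = -1/8 (P = 1/(-8) = -1/8 ≈ -0.12500)
d(B) = -1/8 + B
(-22*(-1))*(-241 + d(19)) = (-22*(-1))*(-241 + (-1/8 + 19)) = 22*(-241 + 151/8) = 22*(-1777/8) = -19547/4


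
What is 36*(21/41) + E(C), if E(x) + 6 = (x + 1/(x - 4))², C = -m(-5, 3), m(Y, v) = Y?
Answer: 1986/41 ≈ 48.439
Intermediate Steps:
C = 5 (C = -1*(-5) = 5)
E(x) = -6 + (x + 1/(-4 + x))² (E(x) = -6 + (x + 1/(x - 4))² = -6 + (x + 1/(-4 + x))²)
36*(21/41) + E(C) = 36*(21/41) + (-6 + (1 + 5² - 4*5)²/(-4 + 5)²) = 36*(21*(1/41)) + (-6 + (1 + 25 - 20)²/1²) = 36*(21/41) + (-6 + 1*6²) = 756/41 + (-6 + 1*36) = 756/41 + (-6 + 36) = 756/41 + 30 = 1986/41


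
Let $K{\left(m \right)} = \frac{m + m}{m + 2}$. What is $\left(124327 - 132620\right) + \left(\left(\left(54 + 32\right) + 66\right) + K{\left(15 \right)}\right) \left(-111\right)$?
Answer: $- \frac{431135}{17} \approx -25361.0$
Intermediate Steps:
$K{\left(m \right)} = \frac{2 m}{2 + m}$
$\left(124327 - 132620\right) + \left(\left(\left(54 + 32\right) + 66\right) + K{\left(15 \right)}\right) \left(-111\right) = \left(124327 - 132620\right) + \left(\left(\left(54 + 32\right) + 66\right) + 2 \cdot 15 \frac{1}{2 + 15}\right) \left(-111\right) = -8293 + \left(\left(86 + 66\right) + 2 \cdot 15 \cdot \frac{1}{17}\right) \left(-111\right) = -8293 + \left(152 + 2 \cdot 15 \cdot \frac{1}{17}\right) \left(-111\right) = -8293 + \left(152 + \frac{30}{17}\right) \left(-111\right) = -8293 + \frac{2614}{17} \left(-111\right) = -8293 - \frac{290154}{17} = - \frac{431135}{17}$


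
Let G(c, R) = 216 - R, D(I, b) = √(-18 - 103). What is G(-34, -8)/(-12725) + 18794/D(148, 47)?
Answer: -224/12725 - 18794*I/11 ≈ -0.017603 - 1708.5*I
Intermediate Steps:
D(I, b) = 11*I (D(I, b) = √(-121) = 11*I)
G(-34, -8)/(-12725) + 18794/D(148, 47) = (216 - 1*(-8))/(-12725) + 18794/((11*I)) = (216 + 8)*(-1/12725) + 18794*(-I/11) = 224*(-1/12725) - 18794*I/11 = -224/12725 - 18794*I/11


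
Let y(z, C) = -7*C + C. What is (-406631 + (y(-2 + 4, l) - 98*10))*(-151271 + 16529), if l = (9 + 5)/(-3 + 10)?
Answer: 54923938266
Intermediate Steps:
l = 2 (l = 14/7 = 14*(⅐) = 2)
y(z, C) = -6*C
(-406631 + (y(-2 + 4, l) - 98*10))*(-151271 + 16529) = (-406631 + (-6*2 - 98*10))*(-151271 + 16529) = (-406631 + (-12 - 980))*(-134742) = (-406631 - 992)*(-134742) = -407623*(-134742) = 54923938266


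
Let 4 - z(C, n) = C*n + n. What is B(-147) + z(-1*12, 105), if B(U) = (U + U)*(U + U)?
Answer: 87595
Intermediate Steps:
z(C, n) = 4 - n - C*n (z(C, n) = 4 - (C*n + n) = 4 - (n + C*n) = 4 + (-n - C*n) = 4 - n - C*n)
B(U) = 4*U**2 (B(U) = (2*U)*(2*U) = 4*U**2)
B(-147) + z(-1*12, 105) = 4*(-147)**2 + (4 - 1*105 - 1*(-1*12)*105) = 4*21609 + (4 - 105 - 1*(-12)*105) = 86436 + (4 - 105 + 1260) = 86436 + 1159 = 87595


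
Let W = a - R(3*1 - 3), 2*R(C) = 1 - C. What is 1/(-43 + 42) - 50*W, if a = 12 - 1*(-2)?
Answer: -676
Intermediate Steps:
R(C) = ½ - C/2 (R(C) = (1 - C)/2 = ½ - C/2)
a = 14 (a = 12 + 2 = 14)
W = 27/2 (W = 14 - (½ - (3*1 - 3)/2) = 14 - (½ - (3 - 3)/2) = 14 - (½ - ½*0) = 14 - (½ + 0) = 14 - 1*½ = 14 - ½ = 27/2 ≈ 13.500)
1/(-43 + 42) - 50*W = 1/(-43 + 42) - 50*27/2 = 1/(-1) - 675 = -1 - 675 = -676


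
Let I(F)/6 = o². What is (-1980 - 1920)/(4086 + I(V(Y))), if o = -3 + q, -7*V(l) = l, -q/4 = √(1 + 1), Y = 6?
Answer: -117325/130033 + 3900*√2/130033 ≈ -0.85986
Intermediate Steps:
q = -4*√2 (q = -4*√(1 + 1) = -4*√2 ≈ -5.6569)
V(l) = -l/7
o = -3 - 4*√2 ≈ -8.6569
I(F) = 6*(-3 - 4*√2)²
(-1980 - 1920)/(4086 + I(V(Y))) = (-1980 - 1920)/(4086 + (246 + 144*√2)) = -3900/(4332 + 144*√2)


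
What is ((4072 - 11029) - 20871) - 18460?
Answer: -46288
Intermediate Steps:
((4072 - 11029) - 20871) - 18460 = (-6957 - 20871) - 18460 = -27828 - 18460 = -46288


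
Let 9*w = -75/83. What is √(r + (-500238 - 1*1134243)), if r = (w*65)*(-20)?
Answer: I*√101331363981/249 ≈ 1278.4*I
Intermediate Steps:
w = -25/249 (w = (-75/83)/9 = (-75*1/83)/9 = (⅑)*(-75/83) = -25/249 ≈ -0.10040)
r = 32500/249 (r = -25/249*65*(-20) = -1625/249*(-20) = 32500/249 ≈ 130.52)
√(r + (-500238 - 1*1134243)) = √(32500/249 + (-500238 - 1*1134243)) = √(32500/249 + (-500238 - 1134243)) = √(32500/249 - 1634481) = √(-406953269/249) = I*√101331363981/249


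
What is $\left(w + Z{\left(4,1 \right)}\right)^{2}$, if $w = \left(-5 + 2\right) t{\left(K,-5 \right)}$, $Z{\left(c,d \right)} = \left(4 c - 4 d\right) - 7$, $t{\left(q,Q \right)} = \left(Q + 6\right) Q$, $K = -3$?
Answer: $400$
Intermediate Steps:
$t{\left(q,Q \right)} = Q \left(6 + Q\right)$ ($t{\left(q,Q \right)} = \left(6 + Q\right) Q = Q \left(6 + Q\right)$)
$Z{\left(c,d \right)} = -7 - 4 d + 4 c$ ($Z{\left(c,d \right)} = \left(- 4 d + 4 c\right) - 7 = -7 - 4 d + 4 c$)
$w = 15$ ($w = \left(-5 + 2\right) \left(- 5 \left(6 - 5\right)\right) = - 3 \left(\left(-5\right) 1\right) = \left(-3\right) \left(-5\right) = 15$)
$\left(w + Z{\left(4,1 \right)}\right)^{2} = \left(15 - -5\right)^{2} = \left(15 + 5\right)^{2} = 20^{2} = 400$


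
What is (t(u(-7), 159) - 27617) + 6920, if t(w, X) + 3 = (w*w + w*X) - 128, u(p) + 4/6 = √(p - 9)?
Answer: -188546/9 + 1892*I/3 ≈ -20950.0 + 630.67*I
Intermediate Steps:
u(p) = -⅔ + √(-9 + p) (u(p) = -⅔ + √(p - 9) = -⅔ + √(-9 + p))
t(w, X) = -131 + w² + X*w (t(w, X) = -3 + ((w*w + w*X) - 128) = -3 + ((w² + X*w) - 128) = -3 + (-128 + w² + X*w) = -131 + w² + X*w)
(t(u(-7), 159) - 27617) + 6920 = ((-131 + (-⅔ + √(-9 - 7))² + 159*(-⅔ + √(-9 - 7))) - 27617) + 6920 = ((-131 + (-⅔ + √(-16))² + 159*(-⅔ + √(-16))) - 27617) + 6920 = ((-131 + (-⅔ + 4*I)² + 159*(-⅔ + 4*I)) - 27617) + 6920 = ((-131 + (-⅔ + 4*I)² + (-106 + 636*I)) - 27617) + 6920 = ((-237 + (-⅔ + 4*I)² + 636*I) - 27617) + 6920 = (-27854 + (-⅔ + 4*I)² + 636*I) + 6920 = -20934 + (-⅔ + 4*I)² + 636*I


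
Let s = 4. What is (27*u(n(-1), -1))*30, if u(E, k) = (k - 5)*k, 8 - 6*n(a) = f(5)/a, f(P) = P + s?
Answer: 4860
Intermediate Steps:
f(P) = 4 + P (f(P) = P + 4 = 4 + P)
n(a) = 4/3 - 3/(2*a) (n(a) = 4/3 - (4 + 5)/(6*a) = 4/3 - 3/(2*a))
u(E, k) = k*(-5 + k) (u(E, k) = (-5 + k)*k = k*(-5 + k))
(27*u(n(-1), -1))*30 = (27*(-(-5 - 1)))*30 = (27*(-1*(-6)))*30 = (27*6)*30 = 162*30 = 4860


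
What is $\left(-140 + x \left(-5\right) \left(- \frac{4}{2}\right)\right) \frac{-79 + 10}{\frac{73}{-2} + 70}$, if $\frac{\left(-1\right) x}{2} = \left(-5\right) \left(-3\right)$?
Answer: $\frac{60720}{67} \approx 906.27$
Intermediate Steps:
$x = -30$ ($x = - 2 \left(\left(-5\right) \left(-3\right)\right) = \left(-2\right) 15 = -30$)
$\left(-140 + x \left(-5\right) \left(- \frac{4}{2}\right)\right) \frac{-79 + 10}{\frac{73}{-2} + 70} = \left(-140 + \left(-30\right) \left(-5\right) \left(- \frac{4}{2}\right)\right) \frac{-79 + 10}{\frac{73}{-2} + 70} = \left(-140 + 150 \left(\left(-4\right) \frac{1}{2}\right)\right) \left(- \frac{69}{73 \left(- \frac{1}{2}\right) + 70}\right) = \left(-140 + 150 \left(-2\right)\right) \left(- \frac{69}{- \frac{73}{2} + 70}\right) = \left(-140 - 300\right) \left(- \frac{69}{\frac{67}{2}}\right) = - 440 \left(\left(-69\right) \frac{2}{67}\right) = \left(-440\right) \left(- \frac{138}{67}\right) = \frac{60720}{67}$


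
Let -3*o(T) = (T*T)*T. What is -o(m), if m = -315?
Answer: -10418625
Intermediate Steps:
o(T) = -T³/3 (o(T) = -T*T*T/3 = -T²*T/3 = -T³/3)
-o(m) = -(-1)*(-315)³/3 = -(-1)*(-31255875)/3 = -1*10418625 = -10418625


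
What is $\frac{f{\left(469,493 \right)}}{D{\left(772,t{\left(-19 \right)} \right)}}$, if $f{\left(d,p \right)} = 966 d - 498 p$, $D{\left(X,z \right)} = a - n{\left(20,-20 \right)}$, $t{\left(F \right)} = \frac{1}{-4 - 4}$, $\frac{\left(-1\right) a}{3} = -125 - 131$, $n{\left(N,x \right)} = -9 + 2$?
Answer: $\frac{41508}{155} \approx 267.79$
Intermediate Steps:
$n{\left(N,x \right)} = -7$
$a = 768$ ($a = - 3 \left(-125 - 131\right) = \left(-3\right) \left(-256\right) = 768$)
$t{\left(F \right)} = - \frac{1}{8}$ ($t{\left(F \right)} = \frac{1}{-8} = - \frac{1}{8}$)
$D{\left(X,z \right)} = 775$ ($D{\left(X,z \right)} = 768 - -7 = 768 + 7 = 775$)
$f{\left(d,p \right)} = - 498 p + 966 d$
$\frac{f{\left(469,493 \right)}}{D{\left(772,t{\left(-19 \right)} \right)}} = \frac{\left(-498\right) 493 + 966 \cdot 469}{775} = \left(-245514 + 453054\right) \frac{1}{775} = 207540 \cdot \frac{1}{775} = \frac{41508}{155}$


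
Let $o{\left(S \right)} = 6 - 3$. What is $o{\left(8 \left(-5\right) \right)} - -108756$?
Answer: $108759$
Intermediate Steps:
$o{\left(S \right)} = 3$ ($o{\left(S \right)} = 6 - 3 = 3$)
$o{\left(8 \left(-5\right) \right)} - -108756 = 3 - -108756 = 3 + 108756 = 108759$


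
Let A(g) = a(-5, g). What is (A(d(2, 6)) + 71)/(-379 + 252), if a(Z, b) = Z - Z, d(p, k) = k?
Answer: -71/127 ≈ -0.55906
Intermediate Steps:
a(Z, b) = 0
A(g) = 0
(A(d(2, 6)) + 71)/(-379 + 252) = (0 + 71)/(-379 + 252) = 71/(-127) = 71*(-1/127) = -71/127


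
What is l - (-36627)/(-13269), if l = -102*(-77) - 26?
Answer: 34611035/4423 ≈ 7825.2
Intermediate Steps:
l = 7828 (l = 7854 - 26 = 7828)
l - (-36627)/(-13269) = 7828 - (-36627)/(-13269) = 7828 - (-36627)*(-1)/13269 = 7828 - 1*12209/4423 = 7828 - 12209/4423 = 34611035/4423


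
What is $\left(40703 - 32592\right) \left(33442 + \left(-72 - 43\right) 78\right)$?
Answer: $198492392$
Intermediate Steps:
$\left(40703 - 32592\right) \left(33442 + \left(-72 - 43\right) 78\right) = 8111 \left(33442 - 8970\right) = 8111 \cdot 24472 = 198492392$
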